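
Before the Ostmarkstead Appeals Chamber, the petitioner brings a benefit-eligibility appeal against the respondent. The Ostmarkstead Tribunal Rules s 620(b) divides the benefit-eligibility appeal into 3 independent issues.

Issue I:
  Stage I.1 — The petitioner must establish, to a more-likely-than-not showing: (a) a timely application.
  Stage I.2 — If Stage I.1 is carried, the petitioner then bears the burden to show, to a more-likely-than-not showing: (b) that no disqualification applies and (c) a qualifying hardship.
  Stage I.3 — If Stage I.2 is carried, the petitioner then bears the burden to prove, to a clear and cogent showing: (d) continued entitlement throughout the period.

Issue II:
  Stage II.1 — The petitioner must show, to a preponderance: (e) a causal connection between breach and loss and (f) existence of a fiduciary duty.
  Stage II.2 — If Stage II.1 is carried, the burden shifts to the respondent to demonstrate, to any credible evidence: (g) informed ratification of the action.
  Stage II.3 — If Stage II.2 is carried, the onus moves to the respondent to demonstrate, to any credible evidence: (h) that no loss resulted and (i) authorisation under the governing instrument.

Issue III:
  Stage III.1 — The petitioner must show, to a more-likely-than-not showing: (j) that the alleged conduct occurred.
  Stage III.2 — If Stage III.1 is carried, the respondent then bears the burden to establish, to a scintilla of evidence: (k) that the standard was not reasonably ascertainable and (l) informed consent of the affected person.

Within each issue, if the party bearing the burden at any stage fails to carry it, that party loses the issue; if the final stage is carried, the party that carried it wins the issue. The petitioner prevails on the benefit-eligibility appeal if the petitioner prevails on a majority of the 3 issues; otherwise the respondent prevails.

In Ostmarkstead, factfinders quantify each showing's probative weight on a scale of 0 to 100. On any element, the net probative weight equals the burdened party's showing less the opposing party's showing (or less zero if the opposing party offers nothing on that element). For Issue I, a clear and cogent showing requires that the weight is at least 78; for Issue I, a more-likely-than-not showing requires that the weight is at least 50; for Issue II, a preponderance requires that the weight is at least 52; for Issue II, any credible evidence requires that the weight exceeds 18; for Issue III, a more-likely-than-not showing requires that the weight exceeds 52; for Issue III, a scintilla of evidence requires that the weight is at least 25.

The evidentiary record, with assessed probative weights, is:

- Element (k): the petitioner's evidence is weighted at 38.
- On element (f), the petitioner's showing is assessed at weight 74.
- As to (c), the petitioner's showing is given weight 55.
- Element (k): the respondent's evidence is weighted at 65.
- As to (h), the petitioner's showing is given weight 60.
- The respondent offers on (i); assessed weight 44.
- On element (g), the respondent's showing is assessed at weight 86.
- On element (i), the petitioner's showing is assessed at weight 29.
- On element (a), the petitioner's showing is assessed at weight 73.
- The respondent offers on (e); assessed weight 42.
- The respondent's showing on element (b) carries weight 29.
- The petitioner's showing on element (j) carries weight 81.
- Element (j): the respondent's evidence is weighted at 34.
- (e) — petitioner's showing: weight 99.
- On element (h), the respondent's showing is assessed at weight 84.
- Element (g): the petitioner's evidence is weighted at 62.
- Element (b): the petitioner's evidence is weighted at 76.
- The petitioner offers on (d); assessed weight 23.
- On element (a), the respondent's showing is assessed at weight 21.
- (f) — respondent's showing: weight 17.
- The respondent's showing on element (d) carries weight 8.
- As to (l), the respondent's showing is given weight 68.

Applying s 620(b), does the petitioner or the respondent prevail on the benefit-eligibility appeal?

— Issue I —
Stage I.1 — burden on petitioner; standard: a more-likely-than-not showing (weight is at least 50).
    (a): 73 − 21 = 52 ≥ 50 [met]
  Stage I.1 carried; the burden remains with the petitioner.
Stage I.2 — burden on petitioner; standard: a more-likely-than-not showing (weight is at least 50).
    (b): 76 − 29 = 47 < 50 [not met]
    (c): 55 ≥ 50 [met]
  Not every element is met, so the petitioner fails to carry Stage I.2.
The respondent prevails on this issue.
— Issue II —
Stage II.1 — burden on petitioner; standard: a preponderance (weight is at least 52).
    (e): 99 − 42 = 57 ≥ 52 [met]
    (f): 74 − 17 = 57 ≥ 52 [met]
  Stage II.1 carried; the burden shifts to the respondent.
Stage II.2 — burden on respondent; standard: any credible evidence (weight exceeds 18).
    (g): 86 − 62 = 24 > 18 [met]
  Stage II.2 is satisfied; the respondent continues to bear the burden.
Stage II.3 — burden on respondent; standard: any credible evidence (weight exceeds 18).
    (h): 84 − 60 = 24 > 18 [met]
    (i): 44 − 29 = 15 ≤ 18 [not met]
  The respondent does not carry Stage II.3.
The petitioner prevails on this issue.
— Issue III —
At Stage III.1 the petitioner must meet a more-likely-than-not showing (weight exceeds 52): on (j) the weight is 81 less the opposing 34 gives net 47, ≤ 52, so (j) does not meet the standard.
  The petitioner does not carry Stage III.1.
The respondent prevails on this issue.
Per-issue: Issue I → respondent; Issue II → petitioner; Issue III → respondent. The petitioner must prevail on a majority of issues; overall, the respondent prevails.

respondent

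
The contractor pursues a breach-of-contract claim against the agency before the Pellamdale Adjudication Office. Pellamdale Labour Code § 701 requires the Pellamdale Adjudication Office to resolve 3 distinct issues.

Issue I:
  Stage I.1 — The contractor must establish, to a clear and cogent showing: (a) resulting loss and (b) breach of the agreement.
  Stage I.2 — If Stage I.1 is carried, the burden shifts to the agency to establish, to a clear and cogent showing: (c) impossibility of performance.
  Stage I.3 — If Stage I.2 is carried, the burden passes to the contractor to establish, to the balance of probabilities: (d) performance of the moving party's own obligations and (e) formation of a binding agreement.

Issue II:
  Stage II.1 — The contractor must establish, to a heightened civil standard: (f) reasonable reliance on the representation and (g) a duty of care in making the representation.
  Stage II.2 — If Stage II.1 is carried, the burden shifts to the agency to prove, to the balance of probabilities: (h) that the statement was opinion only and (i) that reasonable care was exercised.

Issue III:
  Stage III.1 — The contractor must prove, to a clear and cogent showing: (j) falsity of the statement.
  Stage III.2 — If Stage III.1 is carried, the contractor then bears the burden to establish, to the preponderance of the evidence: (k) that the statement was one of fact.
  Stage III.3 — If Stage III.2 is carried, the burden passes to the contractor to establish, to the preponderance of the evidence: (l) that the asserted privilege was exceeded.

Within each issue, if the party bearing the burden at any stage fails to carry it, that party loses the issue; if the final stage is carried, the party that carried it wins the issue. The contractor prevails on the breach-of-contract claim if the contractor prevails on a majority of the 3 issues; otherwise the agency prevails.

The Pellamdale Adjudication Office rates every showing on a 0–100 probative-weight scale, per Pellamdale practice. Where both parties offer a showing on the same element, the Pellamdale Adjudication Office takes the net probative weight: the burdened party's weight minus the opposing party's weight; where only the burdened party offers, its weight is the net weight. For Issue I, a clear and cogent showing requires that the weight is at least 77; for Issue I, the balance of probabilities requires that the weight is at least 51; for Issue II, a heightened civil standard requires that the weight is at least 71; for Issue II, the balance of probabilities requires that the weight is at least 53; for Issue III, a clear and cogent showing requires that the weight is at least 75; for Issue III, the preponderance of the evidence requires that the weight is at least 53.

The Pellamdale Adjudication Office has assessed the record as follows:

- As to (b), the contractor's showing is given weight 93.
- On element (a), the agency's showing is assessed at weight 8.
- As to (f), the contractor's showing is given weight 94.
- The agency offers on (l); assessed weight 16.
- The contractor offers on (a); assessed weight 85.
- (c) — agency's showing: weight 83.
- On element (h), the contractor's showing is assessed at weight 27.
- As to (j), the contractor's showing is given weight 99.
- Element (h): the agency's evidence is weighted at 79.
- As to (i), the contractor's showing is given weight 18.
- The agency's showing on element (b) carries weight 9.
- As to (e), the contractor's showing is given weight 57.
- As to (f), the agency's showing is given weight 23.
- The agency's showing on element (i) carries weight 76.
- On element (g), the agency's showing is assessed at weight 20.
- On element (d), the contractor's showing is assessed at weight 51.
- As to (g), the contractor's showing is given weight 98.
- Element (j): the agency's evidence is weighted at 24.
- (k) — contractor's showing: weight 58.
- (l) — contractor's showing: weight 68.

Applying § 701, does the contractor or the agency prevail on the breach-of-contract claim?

— Issue I —
At Stage I.1 the contractor must meet a clear and cogent showing (weight is at least 77): on (a) the weight is 85 less the opposing 8 gives net 77, ≥ 77, so (a) meets the standard; on (b) the weight is 93 less the opposing 9 gives net 84, ≥ 77, so (b) meets the standard.
  All elements met. The burden passes to the agency.
At Stage I.2 the agency must meet a clear and cogent showing (weight is at least 77): on (c) the weight is 83, ≥ 77, so (c) meets the standard.
  All elements met. The burden passes to the contractor.
At Stage I.3 the contractor must meet the balance of probabilities (weight is at least 51): on (d) the weight is 51, ≥ 51, so (d) meets the standard; on (e) the weight is 57, ≥ 51, so (e) meets the standard.
  The contractor carries the last stage.
With every stage satisfied, the contractor prevails on this issue.
— Issue II —
Stage II.1 — burden on contractor; standard: a heightened civil standard (weight is at least 71).
    (f): 94 − 23 = 71 ≥ 71 [met]
    (g): 98 − 20 = 78 ≥ 71 [met]
  Stage II.1 carried; the burden shifts to the agency.
Stage II.2 — burden on agency; standard: the balance of probabilities (weight is at least 53).
    (h): 79 − 27 = 52 < 53 [not met]
    (i): 76 − 18 = 58 ≥ 53 [met]
  The agency does not carry Stage II.2.
So the contractor prevails on this issue.
— Issue III —
At Stage III.1 the contractor must meet a clear and cogent showing (weight is at least 75): on (j) the weight is 99 less the opposing 24 gives net 75, which does reach 75, so (j) meets the standard.
  All elements met. The contractor retains the burden for Stage III.2.
At Stage III.2 the contractor must meet the preponderance of the evidence (weight is at least 53): on (k) the weight is 58, ≥ 53, so (k) meets the standard.
  All elements met. The contractor retains the burden for Stage III.3.
At Stage III.3 the contractor must meet the preponderance of the evidence (weight is at least 53): on (l) the weight is 68 less the opposing 16 gives net 52, < 53, so (l) does not meet the standard.
  Stage III.3 not carried; the contractor fails its burden.
So the agency prevails on this issue.
Per-issue: Issue I → contractor; Issue II → contractor; Issue III → agency. The contractor must prevail on a majority of issues; overall, the contractor prevails.

contractor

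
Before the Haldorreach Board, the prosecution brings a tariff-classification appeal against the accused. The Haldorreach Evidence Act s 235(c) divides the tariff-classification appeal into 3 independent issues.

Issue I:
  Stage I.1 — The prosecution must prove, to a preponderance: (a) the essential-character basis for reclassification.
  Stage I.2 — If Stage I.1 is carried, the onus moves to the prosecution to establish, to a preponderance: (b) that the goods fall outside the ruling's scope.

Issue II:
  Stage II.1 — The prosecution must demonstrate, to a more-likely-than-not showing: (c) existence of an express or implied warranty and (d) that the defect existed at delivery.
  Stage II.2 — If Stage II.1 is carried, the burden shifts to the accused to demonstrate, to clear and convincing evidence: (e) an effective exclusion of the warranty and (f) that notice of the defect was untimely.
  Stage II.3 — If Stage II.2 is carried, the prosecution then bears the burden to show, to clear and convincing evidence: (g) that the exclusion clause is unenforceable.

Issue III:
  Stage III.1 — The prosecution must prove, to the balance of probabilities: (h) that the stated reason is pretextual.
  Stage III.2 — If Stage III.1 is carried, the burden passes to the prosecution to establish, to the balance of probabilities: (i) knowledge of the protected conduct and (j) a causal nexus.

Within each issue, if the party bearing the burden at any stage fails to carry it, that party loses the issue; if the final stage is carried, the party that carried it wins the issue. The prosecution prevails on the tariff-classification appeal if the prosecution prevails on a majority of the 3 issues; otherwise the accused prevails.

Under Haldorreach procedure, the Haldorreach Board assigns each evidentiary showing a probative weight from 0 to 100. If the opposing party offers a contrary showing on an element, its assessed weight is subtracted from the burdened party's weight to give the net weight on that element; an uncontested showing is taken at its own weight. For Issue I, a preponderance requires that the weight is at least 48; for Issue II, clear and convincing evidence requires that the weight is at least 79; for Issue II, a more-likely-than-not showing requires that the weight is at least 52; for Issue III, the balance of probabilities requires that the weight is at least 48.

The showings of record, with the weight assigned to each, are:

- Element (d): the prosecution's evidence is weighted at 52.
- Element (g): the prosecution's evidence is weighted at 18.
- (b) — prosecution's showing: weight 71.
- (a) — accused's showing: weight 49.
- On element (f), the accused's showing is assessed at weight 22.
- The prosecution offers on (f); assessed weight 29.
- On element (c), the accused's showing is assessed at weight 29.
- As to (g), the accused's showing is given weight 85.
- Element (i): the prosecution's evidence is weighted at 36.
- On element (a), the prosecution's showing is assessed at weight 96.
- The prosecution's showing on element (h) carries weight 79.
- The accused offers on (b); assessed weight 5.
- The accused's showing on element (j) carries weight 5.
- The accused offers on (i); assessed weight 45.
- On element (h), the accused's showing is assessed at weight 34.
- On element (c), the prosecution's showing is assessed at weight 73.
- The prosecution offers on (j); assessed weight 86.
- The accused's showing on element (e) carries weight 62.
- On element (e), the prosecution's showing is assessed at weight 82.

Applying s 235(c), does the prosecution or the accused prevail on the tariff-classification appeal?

— Issue I —
Stage I.1 — burden on prosecution; standard: a preponderance (weight is at least 48).
    (a): 96 − 49 = 47 < 48 [not met]
  The prosecution does not carry Stage I.1.
So the accused prevails on this issue.
— Issue II —
Stage II.1 (prosecution, a more-likely-than-not showing, weight is at least 52): (c) net 73−29=44 < 52 — fails; (d) 52 ≥ 52 — meets.
  Stage II.1 not carried; the prosecution fails its burden.
So the accused prevails on this issue.
— Issue III —
Stage III.1 (prosecution, the balance of probabilities, weight is at least 48): (h) net 79−34=45 < 48 — fails.
  The prosecution does not carry Stage III.1.
The accused prevails on this issue.
Per-issue: Issue I → accused; Issue II → accused; Issue III → accused. The prosecution must prevail on a majority of issues; overall, the accused prevails.

accused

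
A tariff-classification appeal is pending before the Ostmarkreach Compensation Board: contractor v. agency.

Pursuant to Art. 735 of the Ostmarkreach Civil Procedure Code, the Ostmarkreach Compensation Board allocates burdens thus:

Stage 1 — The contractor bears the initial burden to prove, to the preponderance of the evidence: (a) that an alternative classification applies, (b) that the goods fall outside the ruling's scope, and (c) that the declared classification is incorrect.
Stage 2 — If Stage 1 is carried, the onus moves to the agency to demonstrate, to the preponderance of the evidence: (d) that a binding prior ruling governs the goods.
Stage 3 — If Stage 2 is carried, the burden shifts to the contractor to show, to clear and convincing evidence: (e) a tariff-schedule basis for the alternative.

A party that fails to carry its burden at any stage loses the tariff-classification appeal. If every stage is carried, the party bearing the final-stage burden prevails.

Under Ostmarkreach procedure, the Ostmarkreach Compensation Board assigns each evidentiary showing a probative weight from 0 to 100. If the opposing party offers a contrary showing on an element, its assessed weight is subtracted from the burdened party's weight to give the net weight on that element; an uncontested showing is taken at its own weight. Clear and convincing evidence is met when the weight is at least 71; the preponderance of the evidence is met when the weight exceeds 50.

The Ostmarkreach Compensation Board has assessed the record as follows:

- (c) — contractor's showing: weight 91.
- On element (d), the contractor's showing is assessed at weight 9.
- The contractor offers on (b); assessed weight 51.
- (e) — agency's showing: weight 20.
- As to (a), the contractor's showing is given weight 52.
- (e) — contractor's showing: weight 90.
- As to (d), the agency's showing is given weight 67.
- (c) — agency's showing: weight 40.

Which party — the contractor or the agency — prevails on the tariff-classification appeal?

At Stage 1 the contractor must meet the preponderance of the evidence (weight exceeds 50): on (a) the weight is 52, which does exceed 50, so (a) meets the standard; on (b) the weight is 51, > 50, so (b) meets the standard; on (c) the weight is 91 less the opposing 40 gives net 51, > 50, so (c) meets the standard.
  Stage 1 carried; the burden shifts to the agency.
At Stage 2 the agency must meet the preponderance of the evidence (weight exceeds 50): on (d) the weight is 67 less the opposing 9 gives net 58, > 50, so (d) meets the standard.
  Stage 2 is satisfied; the onus moves to the contractor.
At Stage 3 the contractor must meet clear and convincing evidence (weight is at least 71): on (e) the weight is 90 less the opposing 20 gives net 70, which does not reach 71, so (e) does not meet the standard.
  The contractor does not carry Stage 3.
The analysis ends at Stage 3; the agency prevails.

agency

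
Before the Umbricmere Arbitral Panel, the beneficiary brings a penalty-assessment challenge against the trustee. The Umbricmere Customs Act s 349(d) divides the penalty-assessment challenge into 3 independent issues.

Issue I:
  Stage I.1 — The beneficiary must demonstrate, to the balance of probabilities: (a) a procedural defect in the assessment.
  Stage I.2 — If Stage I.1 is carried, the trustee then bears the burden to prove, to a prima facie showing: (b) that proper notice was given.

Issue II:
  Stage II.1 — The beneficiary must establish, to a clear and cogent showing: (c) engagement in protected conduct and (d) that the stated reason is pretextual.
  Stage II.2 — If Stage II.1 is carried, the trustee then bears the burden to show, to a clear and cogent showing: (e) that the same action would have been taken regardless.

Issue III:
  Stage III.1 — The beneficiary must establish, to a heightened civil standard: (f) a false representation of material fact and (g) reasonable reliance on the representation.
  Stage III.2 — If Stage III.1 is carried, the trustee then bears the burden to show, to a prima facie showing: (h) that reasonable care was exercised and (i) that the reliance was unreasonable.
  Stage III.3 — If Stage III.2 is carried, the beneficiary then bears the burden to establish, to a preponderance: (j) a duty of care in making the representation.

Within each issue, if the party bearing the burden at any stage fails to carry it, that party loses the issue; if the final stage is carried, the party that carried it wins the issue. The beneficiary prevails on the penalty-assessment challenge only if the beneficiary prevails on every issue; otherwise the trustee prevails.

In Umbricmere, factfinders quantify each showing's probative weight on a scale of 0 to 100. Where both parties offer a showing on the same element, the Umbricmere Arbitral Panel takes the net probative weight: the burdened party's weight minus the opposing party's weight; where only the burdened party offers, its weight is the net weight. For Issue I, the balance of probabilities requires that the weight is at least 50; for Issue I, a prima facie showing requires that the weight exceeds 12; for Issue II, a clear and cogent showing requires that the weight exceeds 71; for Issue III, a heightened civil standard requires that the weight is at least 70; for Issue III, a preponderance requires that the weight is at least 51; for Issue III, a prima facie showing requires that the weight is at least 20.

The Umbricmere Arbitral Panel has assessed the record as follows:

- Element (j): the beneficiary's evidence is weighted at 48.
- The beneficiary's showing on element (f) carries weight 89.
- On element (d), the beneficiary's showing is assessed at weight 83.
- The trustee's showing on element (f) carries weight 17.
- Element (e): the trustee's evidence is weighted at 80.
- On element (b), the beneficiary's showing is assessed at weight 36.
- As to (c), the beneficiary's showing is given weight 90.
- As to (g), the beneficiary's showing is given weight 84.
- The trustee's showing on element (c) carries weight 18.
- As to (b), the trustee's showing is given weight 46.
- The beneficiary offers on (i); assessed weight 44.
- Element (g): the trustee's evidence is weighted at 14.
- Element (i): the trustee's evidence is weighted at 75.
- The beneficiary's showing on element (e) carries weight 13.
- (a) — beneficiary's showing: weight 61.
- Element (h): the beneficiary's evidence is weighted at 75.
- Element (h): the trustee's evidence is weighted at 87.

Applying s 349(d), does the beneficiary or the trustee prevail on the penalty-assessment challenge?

— Issue I —
At Stage I.1 the beneficiary must meet the balance of probabilities (weight is at least 50): on (a) the weight is 61, which does reach 50, so (a) meets the standard.
  The beneficiary carries Stage I.1; the trustee now bears the burden.
At Stage I.2 the trustee must meet a prima facie showing (weight exceeds 12): on (b) the weight is 46 less the opposing 36 gives net 10, which does not exceed 12, so (b) does not meet the standard.
  Stage I.2 not carried; the trustee fails its burden.
The analysis ends at Stage I.2; the beneficiary prevails on this issue.
— Issue II —
At Stage II.1 the beneficiary must meet a clear and cogent showing (weight exceeds 71): on (c) the weight is 90 less the opposing 18 gives net 72, which does exceed 71, so (c) meets the standard; on (d) the weight is 83, which does exceed 71, so (d) meets the standard.
  The beneficiary carries Stage II.1; the trustee now bears the burden.
At Stage II.2 the trustee must meet a clear and cogent showing (weight exceeds 71): on (e) the weight is 80 less the opposing 13 gives net 67, ≤ 71, so (e) does not meet the standard.
  Not every element is met, so the trustee fails to carry Stage II.2.
The beneficiary prevails on this issue.
— Issue III —
Stage III.1 (beneficiary, a heightened civil standard, weight is at least 70): (f) net 89−17=72 ≥ 70 — meets; (g) net 84−14=70 ≥ 70 — meets.
  All elements met. The burden passes to the trustee.
Stage III.2 (trustee, a prima facie showing, weight is at least 20): (h) net 87−75=12 < 20 — fails; (i) net 75−44=31 ≥ 20 — meets.
  Not every element is met, so the trustee fails to carry Stage III.2.
So the beneficiary prevails on this issue.
Per-issue: Issue I → beneficiary; Issue II → beneficiary; Issue III → beneficiary. The beneficiary must prevail on every issue; overall, the beneficiary prevails.

beneficiary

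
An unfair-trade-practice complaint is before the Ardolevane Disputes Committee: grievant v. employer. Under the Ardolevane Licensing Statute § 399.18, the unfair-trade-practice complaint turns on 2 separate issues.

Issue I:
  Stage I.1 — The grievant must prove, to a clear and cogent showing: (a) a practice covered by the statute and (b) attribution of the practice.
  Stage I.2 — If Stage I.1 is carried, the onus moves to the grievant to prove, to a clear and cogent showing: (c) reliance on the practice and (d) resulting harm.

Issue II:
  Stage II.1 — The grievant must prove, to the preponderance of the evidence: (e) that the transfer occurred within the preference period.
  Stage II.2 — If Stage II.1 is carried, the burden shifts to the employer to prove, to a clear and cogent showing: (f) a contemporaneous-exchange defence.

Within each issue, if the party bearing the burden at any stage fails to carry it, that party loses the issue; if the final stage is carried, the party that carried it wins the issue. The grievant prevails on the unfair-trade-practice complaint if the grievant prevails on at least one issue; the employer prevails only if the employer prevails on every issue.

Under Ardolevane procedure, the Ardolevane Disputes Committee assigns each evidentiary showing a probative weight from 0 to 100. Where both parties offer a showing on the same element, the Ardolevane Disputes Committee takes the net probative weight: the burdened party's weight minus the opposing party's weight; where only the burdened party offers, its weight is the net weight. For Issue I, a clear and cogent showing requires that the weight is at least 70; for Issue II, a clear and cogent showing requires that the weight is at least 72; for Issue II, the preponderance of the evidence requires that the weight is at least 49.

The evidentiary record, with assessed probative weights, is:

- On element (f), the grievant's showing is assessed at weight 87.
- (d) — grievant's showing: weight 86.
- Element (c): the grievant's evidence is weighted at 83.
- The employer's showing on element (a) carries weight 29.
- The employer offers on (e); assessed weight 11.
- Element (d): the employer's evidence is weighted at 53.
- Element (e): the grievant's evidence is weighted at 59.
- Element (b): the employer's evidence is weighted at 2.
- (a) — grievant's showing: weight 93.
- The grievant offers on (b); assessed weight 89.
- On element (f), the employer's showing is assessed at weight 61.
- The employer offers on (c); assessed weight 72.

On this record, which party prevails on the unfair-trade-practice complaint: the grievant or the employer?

employer

— Issue I —
Stage I.1 — burden on grievant; standard: a clear and cogent showing (weight is at least 70).
    (a): 93 − 29 = 64 < 70 [not met]
    (b): 89 − 2 = 87 ≥ 70 [met]
  The grievant does not carry Stage I.1.
So the employer prevails on this issue.
— Issue II —
At Stage II.1 the grievant must meet the preponderance of the evidence (weight is at least 49): on (e) the weight is 59 less the opposing 11 gives net 48, < 49, so (e) does not meet the standard.
  Not every element is met, so the grievant fails to carry Stage II.1.
The employer prevails on this issue.
Per-issue: Issue I → employer; Issue II → employer. The grievant must prevail on at least one issue; overall, the employer prevails.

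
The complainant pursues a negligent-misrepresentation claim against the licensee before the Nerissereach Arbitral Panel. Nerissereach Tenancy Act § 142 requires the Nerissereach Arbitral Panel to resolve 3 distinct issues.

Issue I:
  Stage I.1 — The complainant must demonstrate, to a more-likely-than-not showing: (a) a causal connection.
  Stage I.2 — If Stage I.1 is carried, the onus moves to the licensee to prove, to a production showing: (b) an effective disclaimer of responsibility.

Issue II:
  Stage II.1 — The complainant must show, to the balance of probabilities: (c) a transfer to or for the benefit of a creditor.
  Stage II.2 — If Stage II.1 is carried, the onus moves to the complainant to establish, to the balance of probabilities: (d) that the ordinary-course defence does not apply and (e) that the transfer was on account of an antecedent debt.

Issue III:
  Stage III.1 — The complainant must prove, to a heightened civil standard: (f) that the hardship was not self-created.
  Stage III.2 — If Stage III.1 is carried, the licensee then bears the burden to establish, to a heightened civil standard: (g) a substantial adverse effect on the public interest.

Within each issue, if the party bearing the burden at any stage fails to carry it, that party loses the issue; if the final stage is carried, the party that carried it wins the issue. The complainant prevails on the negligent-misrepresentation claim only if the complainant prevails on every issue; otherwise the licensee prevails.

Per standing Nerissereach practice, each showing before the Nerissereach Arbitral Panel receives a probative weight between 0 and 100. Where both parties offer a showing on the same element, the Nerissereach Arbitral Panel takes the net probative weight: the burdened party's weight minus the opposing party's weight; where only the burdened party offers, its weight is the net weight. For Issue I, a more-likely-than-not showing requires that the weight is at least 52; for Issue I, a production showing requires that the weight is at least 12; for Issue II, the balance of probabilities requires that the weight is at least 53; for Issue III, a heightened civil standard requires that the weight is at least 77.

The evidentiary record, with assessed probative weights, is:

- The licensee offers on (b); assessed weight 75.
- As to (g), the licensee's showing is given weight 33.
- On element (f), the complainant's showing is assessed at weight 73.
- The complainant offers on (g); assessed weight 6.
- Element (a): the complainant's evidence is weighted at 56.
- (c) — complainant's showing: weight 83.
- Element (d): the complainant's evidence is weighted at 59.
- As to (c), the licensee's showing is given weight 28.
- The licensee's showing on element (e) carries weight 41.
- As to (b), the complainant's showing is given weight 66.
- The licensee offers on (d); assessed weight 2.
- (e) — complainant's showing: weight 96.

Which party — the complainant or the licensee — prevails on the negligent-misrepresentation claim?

— Issue I —
Stage I.1 — burden on complainant; standard: a more-likely-than-not showing (weight is at least 52).
    (a): 56 ≥ 52 [met]
  Stage I.1 is satisfied; the onus moves to the licensee.
Stage I.2 — burden on licensee; standard: a production showing (weight is at least 12).
    (b): 75 − 66 = 9 < 12 [not met]
  Stage I.2 not carried; the licensee fails its burden.
So the complainant prevails on this issue.
— Issue II —
At Stage II.1 the complainant must meet the balance of probabilities (weight is at least 53): on (c) the weight is 83 less the opposing 28 gives net 55, which does reach 53, so (c) meets the standard.
  Stage II.1 carried; the burden remains with the complainant.
At Stage II.2 the complainant must meet the balance of probabilities (weight is at least 53): on (d) the weight is 59 less the opposing 2 gives net 57, which does reach 53, so (d) meets the standard; on (e) the weight is 96 less the opposing 41 gives net 55, ≥ 53, so (e) meets the standard.
  Stage II.2 carried; the final stage is satisfied.
Every stage carried; the complainant prevails on this issue.
— Issue III —
At Stage III.1 the complainant must meet a heightened civil standard (weight is at least 77): on (f) the weight is 73, < 77, so (f) does not meet the standard.
  Stage III.1 not carried; the complainant fails its burden.
So the licensee prevails on this issue.
Per-issue: Issue I → complainant; Issue II → complainant; Issue III → licensee. The complainant must prevail on every issue; overall, the licensee prevails.

licensee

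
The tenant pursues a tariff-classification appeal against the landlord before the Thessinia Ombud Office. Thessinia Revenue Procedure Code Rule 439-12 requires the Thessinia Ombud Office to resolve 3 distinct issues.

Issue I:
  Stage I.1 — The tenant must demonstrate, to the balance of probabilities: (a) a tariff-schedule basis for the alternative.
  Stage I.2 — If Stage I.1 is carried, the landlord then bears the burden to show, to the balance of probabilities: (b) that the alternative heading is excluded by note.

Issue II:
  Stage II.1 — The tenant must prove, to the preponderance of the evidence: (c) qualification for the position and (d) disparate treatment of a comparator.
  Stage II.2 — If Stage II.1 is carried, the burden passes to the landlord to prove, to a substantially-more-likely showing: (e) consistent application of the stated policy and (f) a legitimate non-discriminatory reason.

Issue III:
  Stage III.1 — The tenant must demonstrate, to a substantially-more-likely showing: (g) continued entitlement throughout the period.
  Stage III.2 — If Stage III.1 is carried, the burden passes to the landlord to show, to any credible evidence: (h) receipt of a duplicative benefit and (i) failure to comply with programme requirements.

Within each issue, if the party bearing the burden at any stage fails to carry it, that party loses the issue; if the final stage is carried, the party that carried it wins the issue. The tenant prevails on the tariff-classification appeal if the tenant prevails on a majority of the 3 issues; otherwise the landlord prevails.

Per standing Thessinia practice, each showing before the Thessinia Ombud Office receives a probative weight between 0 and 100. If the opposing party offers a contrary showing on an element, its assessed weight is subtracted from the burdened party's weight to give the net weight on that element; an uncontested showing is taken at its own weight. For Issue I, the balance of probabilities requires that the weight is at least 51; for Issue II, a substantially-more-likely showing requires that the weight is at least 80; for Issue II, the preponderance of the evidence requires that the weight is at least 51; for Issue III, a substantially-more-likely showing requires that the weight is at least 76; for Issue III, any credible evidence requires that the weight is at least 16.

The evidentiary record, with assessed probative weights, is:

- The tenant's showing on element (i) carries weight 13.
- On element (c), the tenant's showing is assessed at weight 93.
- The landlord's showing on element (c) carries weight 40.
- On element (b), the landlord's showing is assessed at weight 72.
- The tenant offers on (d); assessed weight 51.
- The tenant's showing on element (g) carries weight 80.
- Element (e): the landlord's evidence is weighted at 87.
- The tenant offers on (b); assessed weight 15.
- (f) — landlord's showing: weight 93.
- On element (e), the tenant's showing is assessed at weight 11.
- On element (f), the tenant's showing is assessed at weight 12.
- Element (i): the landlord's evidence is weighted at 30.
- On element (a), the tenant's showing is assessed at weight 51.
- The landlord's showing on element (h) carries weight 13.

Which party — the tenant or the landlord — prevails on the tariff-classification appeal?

— Issue I —
Stage I.1 — burden on tenant; standard: the balance of probabilities (weight is at least 51).
    (a): 51 ≥ 51 [met]
  Stage I.1 carried; the burden shifts to the landlord.
Stage I.2 — burden on landlord; standard: the balance of probabilities (weight is at least 51).
    (b): 72 − 15 = 57 ≥ 51 [met]
  All elements met at the final stage.
All stages carried — the landlord prevails on this issue.
— Issue II —
Stage II.1 — burden on tenant; standard: the preponderance of the evidence (weight is at least 51).
    (c): 93 − 40 = 53 ≥ 51 [met]
    (d): 51 ≥ 51 [met]
  Stage II.1 is satisfied; the onus moves to the landlord.
Stage II.2 — burden on landlord; standard: a substantially-more-likely showing (weight is at least 80).
    (e): 87 − 11 = 76 < 80 [not met]
    (f): 93 − 12 = 81 ≥ 80 [met]
  Stage II.2 not carried; the landlord fails its burden.
The tenant prevails on this issue.
— Issue III —
At Stage III.1 the tenant must meet a substantially-more-likely showing (weight is at least 76): on (g) the weight is 80, ≥ 76, so (g) meets the standard.
  Stage III.1 carried; the burden shifts to the landlord.
At Stage III.2 the landlord must meet any credible evidence (weight is at least 16): on (h) the weight is 13, < 16, so (h) does not meet the standard; on (i) the weight is 30 less the opposing 13 gives net 17, ≥ 16, so (i) meets the standard.
  The landlord does not carry Stage III.2.
The tenant prevails on this issue.
Per-issue: Issue I → landlord; Issue II → tenant; Issue III → tenant. The tenant must prevail on a majority of issues; overall, the tenant prevails.

tenant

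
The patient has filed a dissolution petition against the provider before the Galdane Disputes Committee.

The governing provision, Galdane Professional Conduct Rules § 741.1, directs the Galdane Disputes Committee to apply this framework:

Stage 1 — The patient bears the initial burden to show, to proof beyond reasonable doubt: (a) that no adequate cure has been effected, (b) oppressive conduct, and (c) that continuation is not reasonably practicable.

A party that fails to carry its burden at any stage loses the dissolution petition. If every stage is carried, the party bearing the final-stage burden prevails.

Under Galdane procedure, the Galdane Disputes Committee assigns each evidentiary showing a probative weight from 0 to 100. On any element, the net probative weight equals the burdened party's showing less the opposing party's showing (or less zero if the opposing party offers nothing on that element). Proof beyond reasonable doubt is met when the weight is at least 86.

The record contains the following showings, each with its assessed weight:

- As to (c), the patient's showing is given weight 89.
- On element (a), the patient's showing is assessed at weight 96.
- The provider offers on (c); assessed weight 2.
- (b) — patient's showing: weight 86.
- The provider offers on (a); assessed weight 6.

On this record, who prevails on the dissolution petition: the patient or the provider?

At Stage 1 the patient must meet proof beyond reasonable doubt (weight is at least 86): on (a) the weight is 96 less the opposing 6 gives net 90, ≥ 86, so (a) meets the standard; on (b) the weight is 86, ≥ 86, so (b) meets the standard; on (c) the weight is 89 less the opposing 2 gives net 87, which does reach 86, so (c) meets the standard.
  Stage 1 carried; the final stage is satisfied.
Every stage carried; the patient prevails.

patient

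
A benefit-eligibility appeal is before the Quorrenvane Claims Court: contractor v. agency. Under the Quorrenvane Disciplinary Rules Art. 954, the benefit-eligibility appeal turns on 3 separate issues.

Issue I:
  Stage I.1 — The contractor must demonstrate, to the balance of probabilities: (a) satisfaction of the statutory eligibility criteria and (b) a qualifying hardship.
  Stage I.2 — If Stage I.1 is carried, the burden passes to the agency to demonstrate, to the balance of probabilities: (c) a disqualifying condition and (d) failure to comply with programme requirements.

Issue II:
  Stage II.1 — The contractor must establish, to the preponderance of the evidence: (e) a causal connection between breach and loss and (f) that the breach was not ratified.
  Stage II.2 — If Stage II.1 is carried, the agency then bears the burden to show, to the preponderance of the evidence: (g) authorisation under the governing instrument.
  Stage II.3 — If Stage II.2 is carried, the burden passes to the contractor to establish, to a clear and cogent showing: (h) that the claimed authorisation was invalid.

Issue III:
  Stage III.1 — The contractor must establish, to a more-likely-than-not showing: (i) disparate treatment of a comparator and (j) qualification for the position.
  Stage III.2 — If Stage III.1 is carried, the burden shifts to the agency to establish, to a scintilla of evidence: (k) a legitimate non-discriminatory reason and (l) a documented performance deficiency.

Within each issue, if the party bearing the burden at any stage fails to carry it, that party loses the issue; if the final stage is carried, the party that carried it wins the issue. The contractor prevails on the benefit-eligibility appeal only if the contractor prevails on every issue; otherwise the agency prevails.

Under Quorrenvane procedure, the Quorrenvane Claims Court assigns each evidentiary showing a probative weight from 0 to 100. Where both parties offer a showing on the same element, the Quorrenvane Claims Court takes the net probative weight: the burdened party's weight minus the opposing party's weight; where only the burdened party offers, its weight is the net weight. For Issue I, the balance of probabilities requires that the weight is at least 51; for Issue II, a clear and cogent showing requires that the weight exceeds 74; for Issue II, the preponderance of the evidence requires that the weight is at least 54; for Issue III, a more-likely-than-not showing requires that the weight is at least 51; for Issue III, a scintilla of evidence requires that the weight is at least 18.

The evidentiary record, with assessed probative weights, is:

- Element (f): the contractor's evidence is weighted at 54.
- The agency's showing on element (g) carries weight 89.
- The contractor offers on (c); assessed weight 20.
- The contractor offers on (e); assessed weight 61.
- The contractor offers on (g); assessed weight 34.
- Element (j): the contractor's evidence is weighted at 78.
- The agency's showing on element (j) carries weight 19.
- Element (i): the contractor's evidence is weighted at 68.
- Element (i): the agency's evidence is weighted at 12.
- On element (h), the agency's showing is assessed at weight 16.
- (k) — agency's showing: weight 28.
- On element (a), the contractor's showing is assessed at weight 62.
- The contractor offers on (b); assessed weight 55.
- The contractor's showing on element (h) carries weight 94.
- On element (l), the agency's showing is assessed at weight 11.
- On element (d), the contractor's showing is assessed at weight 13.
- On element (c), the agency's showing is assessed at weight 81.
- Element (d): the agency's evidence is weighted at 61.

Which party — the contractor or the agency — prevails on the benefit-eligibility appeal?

— Issue I —
At Stage I.1 the contractor must meet the balance of probabilities (weight is at least 51): on (a) the weight is 62, which does reach 51, so (a) meets the standard; on (b) the weight is 55, ≥ 51, so (b) meets the standard.
  The contractor carries Stage I.1; the agency now bears the burden.
At Stage I.2 the agency must meet the balance of probabilities (weight is at least 51): on (c) the weight is 81 less the opposing 20 gives net 61, which does reach 51, so (c) meets the standard; on (d) the weight is 61 less the opposing 13 gives net 48, which does not reach 51, so (d) does not meet the standard.
  Not every element is met, so the agency fails to carry Stage I.2.
The contractor prevails on this issue.
— Issue II —
Stage II.1 (contractor, the preponderance of the evidence, weight is at least 54): (e) 61 ≥ 54 — meets; (f) 54 ≥ 54 — meets.
  All elements met. The burden passes to the agency.
Stage II.2 (agency, the preponderance of the evidence, weight is at least 54): (g) net 89−34=55 ≥ 54 — meets.
  The agency carries Stage II.2; the contractor now bears the burden.
Stage II.3 (contractor, a clear and cogent showing, weight exceeds 74): (h) net 94−16=78 > 74 — meets.
  Stage II.3 carried; the final stage is satisfied.
Every stage carried; the contractor prevails on this issue.
— Issue III —
Stage III.1 — burden on contractor; standard: a more-likely-than-not showing (weight is at least 51).
    (i): 68 − 12 = 56 ≥ 51 [met]
    (j): 78 − 19 = 59 ≥ 51 [met]
  All elements met. The burden passes to the agency.
Stage III.2 — burden on agency; standard: a scintilla of evidence (weight is at least 18).
    (k): 28 ≥ 18 [met]
    (l): 11 < 18 [not met]
  Not every element is met, so the agency fails to carry Stage III.2.
So the contractor prevails on this issue.
Per-issue: Issue I → contractor; Issue II → contractor; Issue III → contractor. The contractor must prevail on every issue; overall, the contractor prevails.

contractor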